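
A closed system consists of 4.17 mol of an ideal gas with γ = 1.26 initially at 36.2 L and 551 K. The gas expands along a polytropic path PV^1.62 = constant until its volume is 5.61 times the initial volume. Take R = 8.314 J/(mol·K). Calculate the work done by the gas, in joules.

20200 J

P₁ = nRT₁/V₁ = 4.17×8.314×551/36.2 = 528 kPa.
Polytropic n=1.62: T₂ = T₁(V₁/V₂)^(n−1) = 551×(0.178)^0.62 = 189 K; P₂ = P₁(V₁/V₂)^n = 32.3 kPa.
W = (P₁V₁−P₂V₂)/(n−1) = (528×36.2−32.3×203)/0.62 = 20200 J.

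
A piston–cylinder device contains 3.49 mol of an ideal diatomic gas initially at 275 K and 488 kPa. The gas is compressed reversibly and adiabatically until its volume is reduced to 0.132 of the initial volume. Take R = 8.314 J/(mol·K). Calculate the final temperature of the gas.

618 K

V₁ = nRT₁/P₁ = 3.49×8.314×275/488 = 16.4 L.
Adiabatic: TV^(γ−1) = const ⇒ T₂ = 275×(7.58)^0.400 = 618 K; PV^γ = const ⇒ P₂ = 8310 kPa.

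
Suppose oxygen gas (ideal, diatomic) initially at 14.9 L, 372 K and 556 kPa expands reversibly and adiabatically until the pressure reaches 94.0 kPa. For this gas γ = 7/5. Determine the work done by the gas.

8250 J

n = P₁V₁/(RT₁) = 556×14.9/(8.314×372) = 2.68 mol.
Adiabatic: T₂/T₁ = (P₂/P₁)^((γ−1)/γ) ⇒ T₂ = 372×(0.169)^0.286 = 224 K; V₂ = 53.0 L.
ΔU = nCvΔT = 2.68×20.8×(224−372) = -8250 J.
Q = 0 for an adiabatic process, so W = −ΔU = 8250 J.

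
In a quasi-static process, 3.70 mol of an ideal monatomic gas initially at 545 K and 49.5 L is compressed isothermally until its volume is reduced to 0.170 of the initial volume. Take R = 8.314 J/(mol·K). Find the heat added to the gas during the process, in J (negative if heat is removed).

-29700 J

P₁ = nRT₁/V₁ = 3.70×8.314×545/49.5 = 339 kPa.
Isothermal: T stays 545 K; PV = const ⇒ V₂ = 8.42 L, P₂ = 1990 kPa.
ΔU = 0 (ideal gas, T constant).
W = nRT ln(V₂/V₁) = 3.70×8.314×545×ln(0.170) = -29700 J.
Q = ΔU + W = -29700 J.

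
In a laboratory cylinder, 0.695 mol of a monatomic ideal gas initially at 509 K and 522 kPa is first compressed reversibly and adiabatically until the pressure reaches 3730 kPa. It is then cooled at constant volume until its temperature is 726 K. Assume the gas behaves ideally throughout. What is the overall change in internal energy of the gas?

V₁ = nRT₁/P₁ = 0.695×8.314×509/522 = 5.63 L.
Step 1 — Adiabatic: T₂/T₁ = (P₂/P₁)^((γ−1)/γ) ⇒ T₂ = 509×(7.15)^0.400 = 1120 K; V₂ = 1.73 L.
ΔU = nCvΔT = 0.695×12.5×(1120−509) = 5280 J.
Q = 0 for an adiabatic process, so W = −ΔU = -5280 J.
State after step 1: P = 3730 kPa, V = 1.73 L, T = 1120 K.
Step 2 — Isochoric: V stays 1.73 L; P/T = const ⇒ T₂ = 726 K, P₂ = 2420 kPa.
W = 0 (no volume change).
ΔU = nCvΔT = 0.695×12.5×(726−1120) = -3400 J.
Q = ΔU = -3400 J.
Net over both steps: W = -5280 J, Q = -3400 J, ΔU = 1880 J.

1880 J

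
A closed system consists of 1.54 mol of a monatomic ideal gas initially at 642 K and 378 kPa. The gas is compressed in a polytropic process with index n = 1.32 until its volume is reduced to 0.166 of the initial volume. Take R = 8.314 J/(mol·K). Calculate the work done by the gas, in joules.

V₁ = nRT₁/P₁ = 1.54×8.314×642/378 = 21.7 L.
Polytropic n=1.32: T₂ = T₁(V₁/V₂)^(n−1) = 642×(6.02)^0.32 = 1140 K; P₂ = P₁(V₁/V₂)^n = 4050 kPa.
W = (P₁V₁−P₂V₂)/(n−1) = (378×21.7−4050×3.61)/0.32 = -19900 J.

-19900 J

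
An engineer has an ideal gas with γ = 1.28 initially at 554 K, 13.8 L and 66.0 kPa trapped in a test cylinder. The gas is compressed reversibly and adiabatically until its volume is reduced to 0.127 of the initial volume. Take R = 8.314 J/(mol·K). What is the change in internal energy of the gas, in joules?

n = P₁V₁/(RT₁) = 66.0×13.8/(8.314×554) = 0.198 mol.
Adiabatic: TV^(γ−1) = const ⇒ T₂ = 554×(7.87)^0.280 = 987 K; PV^γ = const ⇒ P₂ = 926 kPa.
For an ideal gas ΔU = nCvΔT with Cv = R/(γ−1) = 29.7 J/(mol·K).
ΔU = 0.198×29.7×(987−554) = 2540 J.

2540 J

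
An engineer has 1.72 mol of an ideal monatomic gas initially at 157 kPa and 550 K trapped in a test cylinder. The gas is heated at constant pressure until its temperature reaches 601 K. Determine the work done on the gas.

V₁ = nRT₁/P₁ = 1.72×8.314×550/157 = 50.1 L.
Isobaric: P stays 157 kPa; V/T = const ⇒ T₂ = 601 K, V₂ = 54.7 L.
W = PΔV = 157×(54.7−50.1) kPa·L = 729 J.
Work done on the gas = −W_by = -729 J.

-729 J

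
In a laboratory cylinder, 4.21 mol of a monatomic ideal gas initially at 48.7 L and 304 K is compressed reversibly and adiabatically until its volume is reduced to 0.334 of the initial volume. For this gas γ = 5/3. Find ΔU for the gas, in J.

P₁ = nRT₁/V₁ = 4.21×8.314×304/48.7 = 218 kPa.
Adiabatic: TV^(γ−1) = const ⇒ T₂ = 304×(2.99)^0.667 = 632 K; PV^γ = const ⇒ P₂ = 1360 kPa.
For an ideal gas ΔU = nCvΔT with Cv = (3/2)R = 12.5 J/(mol·K).
ΔU = 4.21×12.5×(632−304) = 17200 J.

17200 J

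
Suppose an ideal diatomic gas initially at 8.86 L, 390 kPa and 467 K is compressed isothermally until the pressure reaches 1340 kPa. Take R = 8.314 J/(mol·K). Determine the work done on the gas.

4260 J

n = P₁V₁/(RT₁) = 390×8.86/(8.314×467) = 0.890 mol.
Isothermal: T stays 467 K; PV = const ⇒ V₂ = 2.58 L, P₂ = 1340 kPa.
W = nRT ln(V₂/V₁) = 0.890×8.314×467×ln(0.291) = -4260 J.
Work done on the gas = −W_by = 4260 J.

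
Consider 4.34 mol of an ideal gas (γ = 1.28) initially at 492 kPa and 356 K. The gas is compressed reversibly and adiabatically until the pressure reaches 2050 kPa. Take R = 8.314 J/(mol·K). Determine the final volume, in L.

V₁ = nRT₁/P₁ = 4.34×8.314×356/492 = 26.1 L.
Adiabatic: T₂/T₁ = (P₂/P₁)^((γ−1)/γ) ⇒ T₂ = 356×(4.17)^0.219 = 486 K; V₂ = 8.56 L.

8.56 L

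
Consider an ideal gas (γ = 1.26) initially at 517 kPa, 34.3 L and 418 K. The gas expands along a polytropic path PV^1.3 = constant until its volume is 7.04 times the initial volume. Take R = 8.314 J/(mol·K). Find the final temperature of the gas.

233 K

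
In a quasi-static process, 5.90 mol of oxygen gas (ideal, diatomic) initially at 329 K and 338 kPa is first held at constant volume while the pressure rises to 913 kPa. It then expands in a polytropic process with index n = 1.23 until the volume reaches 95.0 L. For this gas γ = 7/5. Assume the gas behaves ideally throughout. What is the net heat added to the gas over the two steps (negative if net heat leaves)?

V₁ = nRT₁/P₁ = 5.90×8.314×329/338 = 47.7 L.
Step 1 — Isochoric: V stays 47.7 L; P/T = const ⇒ T₂ = 889 K, P₂ = 913 kPa.
W = 0 (no volume change).
ΔU = nCvΔT = 5.90×20.8×(889−329) = 68600 J.
Q = ΔU = 68600 J.
State after step 1: P = 913 kPa, V = 47.7 L, T = 889 K.
Step 2 — Polytropic n=1.23: T₂ = T₁(V₁/V₂)^(n−1) = 889×(0.503)^0.23 = 759 K; P₂ = P₁(V₁/V₂)^n = 392 kPa.
W = (P₁V₁−P₂V₂)/(n−1) = (913×47.7−392×95.0)/0.23 = 27700 J.
ΔU = nCvΔT = 5.90×20.8×(759−889) = -15900 J.
Q = ΔU + W = 11800 J.
Net over both steps: W = 27700 J, Q = 80400 J, ΔU = 52700 J.

80400 J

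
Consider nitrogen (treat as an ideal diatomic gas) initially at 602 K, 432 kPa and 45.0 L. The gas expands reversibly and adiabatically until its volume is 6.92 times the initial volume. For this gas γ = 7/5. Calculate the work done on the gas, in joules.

-26200 J

n = P₁V₁/(RT₁) = 432×45.0/(8.314×602) = 3.88 mol.
Adiabatic: TV^(γ−1) = const ⇒ T₂ = 602×(0.145)^0.400 = 278 K; PV^γ = const ⇒ P₂ = 28.8 kPa.
ΔU = nCvΔT = 3.88×20.8×(278−602) = -26200 J.
Q = 0 for an adiabatic process, so W = −ΔU = 26200 J.
Work done on the gas = −W_by = -26200 J.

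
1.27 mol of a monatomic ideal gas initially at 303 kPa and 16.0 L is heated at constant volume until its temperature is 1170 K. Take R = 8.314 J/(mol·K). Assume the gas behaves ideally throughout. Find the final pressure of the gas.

772 kPa

T₁ = P₁V₁/(nR) = 303×16.0/(1.27×8.314) = 459 K.
Isochoric: V stays 16.0 L; P/T = const ⇒ T₂ = 1170 K, P₂ = 772 kPa.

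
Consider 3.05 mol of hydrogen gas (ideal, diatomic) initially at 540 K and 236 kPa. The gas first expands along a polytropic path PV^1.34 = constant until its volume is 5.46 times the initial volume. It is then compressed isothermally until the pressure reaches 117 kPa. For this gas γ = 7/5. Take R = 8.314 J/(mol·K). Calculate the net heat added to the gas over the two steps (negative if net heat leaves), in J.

V₁ = nRT₁/P₁ = 3.05×8.314×540/236 = 58.0 L.
Step 1 — Polytropic n=1.34: T₂ = T₁(V₁/V₂)^(n−1) = 540×(0.183)^0.34 = 303 K; P₂ = P₁(V₁/V₂)^n = 24.3 kPa.
W = (P₁V₁−P₂V₂)/(n−1) = (236×58.0−24.3×317)/0.34 = 17700 J.
ΔU = nCvΔT = 3.05×20.8×(303−540) = -15000 J.
Q = ΔU + W = 2650 J.
State after step 1: P = 24.3 kPa, V = 317 L, T = 303 K.
Step 2 — Isothermal: T stays 303 K; PV = const ⇒ V₂ = 65.7 L, P₂ = 117 kPa.
ΔU = 0 (ideal gas, T constant).
W = nRT ln(V₂/V₁) = 3.05×8.314×303×ln(0.207) = -12100 J.
Q = ΔU + W = -12100 J.
Net over both steps: W = 5570 J, Q = -9440 J, ΔU = -15000 J.

-9440 J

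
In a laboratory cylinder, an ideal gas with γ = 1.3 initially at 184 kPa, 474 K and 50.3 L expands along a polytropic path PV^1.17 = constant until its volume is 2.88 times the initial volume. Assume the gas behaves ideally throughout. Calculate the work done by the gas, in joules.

n = P₁V₁/(RT₁) = 184×50.3/(8.314×474) = 2.35 mol.
Polytropic n=1.17: T₂ = T₁(V₁/V₂)^(n−1) = 474×(0.347)^0.17 = 396 K; P₂ = P₁(V₁/V₂)^n = 53.4 kPa.
W = (P₁V₁−P₂V₂)/(n−1) = (184×50.3−53.4×145)/0.17 = 8960 J.

8960 J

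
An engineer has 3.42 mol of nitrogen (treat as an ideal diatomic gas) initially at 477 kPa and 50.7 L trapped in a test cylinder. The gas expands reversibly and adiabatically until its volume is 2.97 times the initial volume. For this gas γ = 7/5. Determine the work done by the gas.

21300 J

T₁ = P₁V₁/(nR) = 477×50.7/(3.42×8.314) = 851 K.
Adiabatic: TV^(γ−1) = const ⇒ T₂ = 851×(0.337)^0.400 = 550 K; PV^γ = const ⇒ P₂ = 104 kPa.
ΔU = nCvΔT = 3.42×20.8×(550−851) = -21300 J.
Q = 0 for an adiabatic process, so W = −ΔU = 21300 J.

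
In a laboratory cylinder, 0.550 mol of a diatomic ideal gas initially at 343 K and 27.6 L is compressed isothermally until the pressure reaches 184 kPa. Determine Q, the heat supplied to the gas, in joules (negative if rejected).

-1840 J

P₁ = nRT₁/V₁ = 0.550×8.314×343/27.6 = 56.8 kPa.
Isothermal: T stays 343 K; PV = const ⇒ V₂ = 8.52 L, P₂ = 184 kPa.
ΔU = 0 (ideal gas, T constant).
W = nRT ln(V₂/V₁) = 0.550×8.314×343×ln(0.309) = -1840 J.
Q = ΔU + W = -1840 J.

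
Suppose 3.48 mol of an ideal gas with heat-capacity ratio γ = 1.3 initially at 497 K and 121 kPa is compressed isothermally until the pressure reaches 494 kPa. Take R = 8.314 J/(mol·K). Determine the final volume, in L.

V₁ = nRT₁/P₁ = 3.48×8.314×497/121 = 119 L.
Isothermal: T stays 497 K; PV = const ⇒ V₂ = 29.1 L, P₂ = 494 kPa.

29.1 L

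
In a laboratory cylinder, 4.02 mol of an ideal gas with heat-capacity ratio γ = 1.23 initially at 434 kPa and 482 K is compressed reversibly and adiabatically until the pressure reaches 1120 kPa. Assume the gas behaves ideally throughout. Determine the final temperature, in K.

V₁ = nRT₁/P₁ = 4.02×8.314×482/434 = 37.1 L.
Adiabatic: T₂/T₁ = (P₂/P₁)^((γ−1)/γ) ⇒ T₂ = 482×(2.58)^0.187 = 575 K; V₂ = 17.2 L.

575 K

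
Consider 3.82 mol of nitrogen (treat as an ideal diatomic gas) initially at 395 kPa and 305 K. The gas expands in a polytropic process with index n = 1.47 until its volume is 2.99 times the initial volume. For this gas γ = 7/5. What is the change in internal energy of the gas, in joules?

V₁ = nRT₁/P₁ = 3.82×8.314×305/395 = 24.5 L.
Polytropic n=1.47: T₂ = T₁(V₁/V₂)^(n−1) = 305×(0.334)^0.47 = 182 K; P₂ = P₁(V₁/V₂)^n = 79.0 kPa.
For an ideal gas ΔU = nCvΔT with Cv = (5/2)R = 20.8 J/(mol·K).
ΔU = 3.82×20.8×(182−305) = -9740 J.

-9740 J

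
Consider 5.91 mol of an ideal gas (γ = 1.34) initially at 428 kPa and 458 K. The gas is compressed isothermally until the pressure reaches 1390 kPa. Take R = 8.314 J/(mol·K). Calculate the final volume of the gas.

16.2 L

V₁ = nRT₁/P₁ = 5.91×8.314×458/428 = 52.6 L.
Isothermal: T stays 458 K; PV = const ⇒ V₂ = 16.2 L, P₂ = 1390 kPa.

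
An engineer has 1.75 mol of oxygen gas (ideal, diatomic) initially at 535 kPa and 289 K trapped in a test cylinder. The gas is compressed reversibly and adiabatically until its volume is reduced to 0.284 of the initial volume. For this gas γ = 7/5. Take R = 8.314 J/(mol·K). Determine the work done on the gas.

V₁ = nRT₁/P₁ = 1.75×8.314×289/535 = 7.86 L.
Adiabatic: TV^(γ−1) = const ⇒ T₂ = 289×(3.52)^0.400 = 478 K; PV^γ = const ⇒ P₂ = 3120 kPa.
ΔU = nCvΔT = 1.75×20.8×(478−289) = 6880 J.
Q = 0 for an adiabatic process, so W = −ΔU = -6880 J.
Work done on the gas = −W_by = 6880 J.

6880 J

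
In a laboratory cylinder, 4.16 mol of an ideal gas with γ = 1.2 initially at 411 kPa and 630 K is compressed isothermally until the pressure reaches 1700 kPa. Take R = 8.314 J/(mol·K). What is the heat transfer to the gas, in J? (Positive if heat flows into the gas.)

V₁ = nRT₁/P₁ = 4.16×8.314×630/411 = 53.0 L.
Isothermal: T stays 630 K; PV = const ⇒ V₂ = 12.8 L, P₂ = 1700 kPa.
ΔU = 0 (ideal gas, T constant).
W = nRT ln(V₂/V₁) = 4.16×8.314×630×ln(0.242) = -30900 J.
Q = ΔU + W = -30900 J.

-30900 J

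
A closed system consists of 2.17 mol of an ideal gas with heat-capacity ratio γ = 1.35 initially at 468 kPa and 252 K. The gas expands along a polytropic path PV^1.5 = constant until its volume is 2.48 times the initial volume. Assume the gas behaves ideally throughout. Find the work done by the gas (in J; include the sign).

3320 J

V₁ = nRT₁/P₁ = 2.17×8.314×252/468 = 9.71 L.
Polytropic n=1.5: T₂ = T₁(V₁/V₂)^(n−1) = 252×(0.403)^0.50 = 160 K; P₂ = P₁(V₁/V₂)^n = 120 kPa.
W = (P₁V₁−P₂V₂)/(n−1) = (468×9.71−120×24.1)/0.50 = 3320 J.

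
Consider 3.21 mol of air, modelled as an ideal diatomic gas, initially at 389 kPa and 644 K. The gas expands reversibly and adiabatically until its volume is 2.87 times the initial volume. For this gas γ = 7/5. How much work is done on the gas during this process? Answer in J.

-14800 J

V₁ = nRT₁/P₁ = 3.21×8.314×644/389 = 44.2 L.
Adiabatic: TV^(γ−1) = const ⇒ T₂ = 644×(0.348)^0.400 = 422 K; PV^γ = const ⇒ P₂ = 88.9 kPa.
ΔU = nCvΔT = 3.21×20.8×(422−644) = -14800 J.
Q = 0 for an adiabatic process, so W = −ΔU = 14800 J.
Work done on the gas = −W_by = -14800 J.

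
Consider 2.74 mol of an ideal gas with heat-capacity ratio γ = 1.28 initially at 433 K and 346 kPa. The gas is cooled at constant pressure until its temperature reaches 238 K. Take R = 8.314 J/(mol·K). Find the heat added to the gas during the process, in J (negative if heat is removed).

-20300 J

V₁ = nRT₁/P₁ = 2.74×8.314×433/346 = 28.5 L.
Isobaric: P stays 346 kPa; V/T = const ⇒ T₂ = 238 K, V₂ = 15.7 L.
W = PΔV = 346×(15.7−28.5) kPa·L = -4440 J.
ΔU = nCvΔT = 2.74×29.7×(238−433) = -15900 J.
Q = ΔU + W = nCpΔT = -20300 J.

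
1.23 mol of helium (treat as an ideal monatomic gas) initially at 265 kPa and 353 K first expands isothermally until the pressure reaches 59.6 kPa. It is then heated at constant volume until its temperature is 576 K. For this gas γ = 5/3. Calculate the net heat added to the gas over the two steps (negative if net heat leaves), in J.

V₁ = nRT₁/P₁ = 1.23×8.314×353/265 = 13.6 L.
Step 1 — Isothermal: T stays 353 K; PV = const ⇒ V₂ = 60.6 L, P₂ = 59.6 kPa.
ΔU = 0 (ideal gas, T constant).
W = nRT ln(V₂/V₁) = 1.23×8.314×353×ln(4.45) = 5390 J.
Q = ΔU + W = 5390 J.
State after step 1: P = 59.6 kPa, V = 60.6 L, T = 353 K.
Step 2 — Isochoric: V stays 60.6 L; P/T = const ⇒ T₂ = 576 K, P₂ = 97.3 kPa.
W = 0 (no volume change).
ΔU = nCvΔT = 1.23×12.5×(576−353) = 3420 J.
Q = ΔU = 3420 J.
Net over both steps: W = 5390 J, Q = 8810 J, ΔU = 3420 J.

8810 J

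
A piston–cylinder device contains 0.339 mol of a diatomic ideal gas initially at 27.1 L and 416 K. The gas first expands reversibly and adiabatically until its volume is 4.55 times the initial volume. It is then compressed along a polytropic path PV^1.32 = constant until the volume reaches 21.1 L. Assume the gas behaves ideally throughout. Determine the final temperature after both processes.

399 K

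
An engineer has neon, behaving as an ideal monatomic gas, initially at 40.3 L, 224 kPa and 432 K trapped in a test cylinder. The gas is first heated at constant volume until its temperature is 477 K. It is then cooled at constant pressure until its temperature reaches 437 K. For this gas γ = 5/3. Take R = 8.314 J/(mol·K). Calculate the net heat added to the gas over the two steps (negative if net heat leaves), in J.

-679 J

n = P₁V₁/(RT₁) = 224×40.3/(8.314×432) = 2.51 mol.
Step 1 — Isochoric: V stays 40.3 L; P/T = const ⇒ T₂ = 477 K, P₂ = 247 kPa.
W = 0 (no volume change).
ΔU = nCvΔT = 2.51×12.5×(477−432) = 1410 J.
Q = ΔU = 1410 J.
State after step 1: P = 247 kPa, V = 40.3 L, T = 477 K.
Step 2 — Isobaric: P stays 247 kPa; V/T = const ⇒ T₂ = 437 K, V₂ = 36.9 L.
W = PΔV = 247×(36.9−40.3) kPa·L = -836 J.
ΔU = nCvΔT = 2.51×12.5×(437−477) = -1250 J.
Q = ΔU + W = nCpΔT = -2090 J.
Net over both steps: W = -836 J, Q = -679 J, ΔU = 157 J.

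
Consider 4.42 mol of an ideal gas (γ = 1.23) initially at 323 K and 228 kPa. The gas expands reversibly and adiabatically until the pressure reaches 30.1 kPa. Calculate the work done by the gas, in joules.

V₁ = nRT₁/P₁ = 4.42×8.314×323/228 = 52.1 L.
Adiabatic: T₂/T₁ = (P₂/P₁)^((γ−1)/γ) ⇒ T₂ = 323×(0.132)^0.187 = 221 K; V₂ = 270 L.
ΔU = nCvΔT = 4.42×36.1×(221−323) = -16300 J.
Q = 0 for an adiabatic process, so W = −ΔU = 16300 J.

16300 J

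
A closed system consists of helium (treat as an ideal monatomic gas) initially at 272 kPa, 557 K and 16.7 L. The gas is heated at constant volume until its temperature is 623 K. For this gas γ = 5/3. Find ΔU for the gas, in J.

807 J

n = P₁V₁/(RT₁) = 272×16.7/(8.314×557) = 0.981 mol.
Isochoric: V stays 16.7 L; P/T = const ⇒ T₂ = 623 K, P₂ = 304 kPa.
For an ideal gas ΔU = nCvΔT with Cv = (3/2)R = 12.5 J/(mol·K).
ΔU = 0.981×12.5×(623−557) = 807 J.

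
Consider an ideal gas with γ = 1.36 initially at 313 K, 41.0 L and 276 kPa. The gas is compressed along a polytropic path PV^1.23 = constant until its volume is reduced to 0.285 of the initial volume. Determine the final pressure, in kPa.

1290 kPa

Polytropic n=1.23: T₂ = T₁(V₁/V₂)^(n−1) = 313×(3.51)^0.23 = 418 K; P₂ = P₁(V₁/V₂)^n = 1290 kPa.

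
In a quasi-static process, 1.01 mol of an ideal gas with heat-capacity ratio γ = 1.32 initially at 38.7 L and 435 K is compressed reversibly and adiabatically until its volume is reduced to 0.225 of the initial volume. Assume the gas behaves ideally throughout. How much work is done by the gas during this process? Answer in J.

P₁ = nRT₁/V₁ = 1.01×8.314×435/38.7 = 94.4 kPa.
Adiabatic: TV^(γ−1) = const ⇒ T₂ = 435×(4.44)^0.320 = 701 K; PV^γ = const ⇒ P₂ = 676 kPa.
ΔU = nCvΔT = 1.01×26.0×(701−435) = 6980 J.
Q = 0 for an adiabatic process, so W = −ΔU = -6980 J.

-6980 J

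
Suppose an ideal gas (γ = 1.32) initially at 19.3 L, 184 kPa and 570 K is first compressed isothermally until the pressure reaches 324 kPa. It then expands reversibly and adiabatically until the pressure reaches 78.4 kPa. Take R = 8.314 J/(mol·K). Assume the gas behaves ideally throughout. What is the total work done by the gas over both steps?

n = P₁V₁/(RT₁) = 184×19.3/(8.314×570) = 0.749 mol.
Step 1 — Isothermal: T stays 570 K; PV = const ⇒ V₂ = 11.0 L, P₂ = 324 kPa.
ΔU = 0 (ideal gas, T constant).
W = nRT ln(V₂/V₁) = 0.749×8.314×570×ln(0.568) = -2010 J.
Q = ΔU + W = -2010 J.
State after step 1: P = 324 kPa, V = 11.0 L, T = 570 K.
Step 2 — Adiabatic: T₂/T₁ = (P₂/P₁)^((γ−1)/γ) ⇒ T₂ = 570×(0.242)^0.242 = 404 K; V₂ = 32.1 L.
ΔU = nCvΔT = 0.749×26.0×(404−570) = -3230 J.
Q = 0 for an adiabatic process, so W = −ΔU = 3230 J.
Net over both steps: W = 1220 J, Q = -2010 J, ΔU = -3230 J.

1220 J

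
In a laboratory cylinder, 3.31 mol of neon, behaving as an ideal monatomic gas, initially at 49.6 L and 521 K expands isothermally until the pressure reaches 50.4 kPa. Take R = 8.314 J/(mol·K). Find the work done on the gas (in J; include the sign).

P₁ = nRT₁/V₁ = 3.31×8.314×521/49.6 = 289 kPa.
Isothermal: T stays 521 K; PV = const ⇒ V₂ = 284 L, P₂ = 50.4 kPa.
W = nRT ln(V₂/V₁) = 3.31×8.314×521×ln(5.74) = 25000 J.
Work done on the gas = −W_by = -25000 J.

-25000 J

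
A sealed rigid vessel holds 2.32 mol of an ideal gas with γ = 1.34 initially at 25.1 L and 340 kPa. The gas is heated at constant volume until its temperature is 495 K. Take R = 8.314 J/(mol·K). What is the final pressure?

T₁ = P₁V₁/(nR) = 340×25.1/(2.32×8.314) = 442 K.
Isochoric: V stays 25.1 L; P/T = const ⇒ T₂ = 495 K, P₂ = 380 kPa.

380 kPa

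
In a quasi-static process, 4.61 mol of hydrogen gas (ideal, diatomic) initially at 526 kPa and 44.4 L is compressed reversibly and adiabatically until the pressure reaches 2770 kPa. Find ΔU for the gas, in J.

35500 J

T₁ = P₁V₁/(nR) = 526×44.4/(4.61×8.314) = 609 K.
Adiabatic: T₂/T₁ = (P₂/P₁)^((γ−1)/γ) ⇒ T₂ = 609×(5.27)^0.286 = 979 K; V₂ = 13.6 L.
For an ideal gas ΔU = nCvΔT with Cv = (5/2)R = 20.8 J/(mol·K).
ΔU = 4.61×20.8×(979−609) = 35500 J.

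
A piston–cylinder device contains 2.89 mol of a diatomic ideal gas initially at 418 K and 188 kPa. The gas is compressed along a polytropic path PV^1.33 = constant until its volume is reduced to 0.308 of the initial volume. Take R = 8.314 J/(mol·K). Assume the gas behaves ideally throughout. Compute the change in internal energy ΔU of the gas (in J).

11900 J

V₁ = nRT₁/P₁ = 2.89×8.314×418/188 = 53.4 L.
Polytropic n=1.33: T₂ = T₁(V₁/V₂)^(n−1) = 418×(3.25)^0.33 = 617 K; P₂ = P₁(V₁/V₂)^n = 900 kPa.
For an ideal gas ΔU = nCvΔT with Cv = (5/2)R = 20.8 J/(mol·K).
ΔU = 2.89×20.8×(617−418) = 11900 J.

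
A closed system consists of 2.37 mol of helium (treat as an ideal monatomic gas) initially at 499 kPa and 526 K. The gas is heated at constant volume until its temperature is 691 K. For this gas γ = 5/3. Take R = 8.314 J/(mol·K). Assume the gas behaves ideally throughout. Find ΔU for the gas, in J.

V₁ = nRT₁/P₁ = 2.37×8.314×526/499 = 20.8 L.
Isochoric: V stays 20.8 L; P/T = const ⇒ T₂ = 691 K, P₂ = 656 kPa.
For an ideal gas ΔU = nCvΔT with Cv = (3/2)R = 12.5 J/(mol·K).
ΔU = 2.37×12.5×(691−526) = 4880 J.

4880 J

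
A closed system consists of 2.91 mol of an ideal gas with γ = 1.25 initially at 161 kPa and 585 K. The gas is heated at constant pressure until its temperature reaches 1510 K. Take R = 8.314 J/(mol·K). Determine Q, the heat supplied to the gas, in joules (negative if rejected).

112000 J

V₁ = nRT₁/P₁ = 2.91×8.314×585/161 = 87.9 L.
Isobaric: P stays 161 kPa; V/T = const ⇒ T₂ = 1510 K, V₂ = 227 L.
W = PΔV = 161×(227−87.9) kPa·L = 22400 J.
ΔU = nCvΔT = 2.91×33.3×(1510−585) = 89500 J.
Q = ΔU + W = nCpΔT = 112000 J.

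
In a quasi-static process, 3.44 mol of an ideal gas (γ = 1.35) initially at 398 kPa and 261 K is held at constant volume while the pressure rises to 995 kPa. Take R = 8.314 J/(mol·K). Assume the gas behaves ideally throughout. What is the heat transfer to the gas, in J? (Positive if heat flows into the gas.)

V₁ = nRT₁/P₁ = 3.44×8.314×261/398 = 18.8 L.
Isochoric: V stays 18.8 L; P/T = const ⇒ T₂ = 652 K, P₂ = 995 kPa.
W = 0 (no volume change).
ΔU = nCvΔT = 3.44×23.8×(652−261) = 32000 J.
Q = ΔU = 32000 J.

32000 J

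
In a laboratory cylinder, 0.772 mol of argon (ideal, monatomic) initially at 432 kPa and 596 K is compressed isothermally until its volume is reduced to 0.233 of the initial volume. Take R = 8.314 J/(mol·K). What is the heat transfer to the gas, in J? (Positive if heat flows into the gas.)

V₁ = nRT₁/P₁ = 0.772×8.314×596/432 = 8.86 L.
Isothermal: T stays 596 K; PV = const ⇒ V₂ = 2.06 L, P₂ = 1850 kPa.
ΔU = 0 (ideal gas, T constant).
W = nRT ln(V₂/V₁) = 0.772×8.314×596×ln(0.233) = -5570 J.
Q = ΔU + W = -5570 J.

-5570 J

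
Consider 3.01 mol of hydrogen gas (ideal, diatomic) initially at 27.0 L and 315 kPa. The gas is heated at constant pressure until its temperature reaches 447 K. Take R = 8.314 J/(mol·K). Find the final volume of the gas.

T₁ = P₁V₁/(nR) = 315×27.0/(3.01×8.314) = 340 K.
Isobaric: P stays 315 kPa; V/T = const ⇒ T₂ = 447 K, V₂ = 35.5 L.

35.5 L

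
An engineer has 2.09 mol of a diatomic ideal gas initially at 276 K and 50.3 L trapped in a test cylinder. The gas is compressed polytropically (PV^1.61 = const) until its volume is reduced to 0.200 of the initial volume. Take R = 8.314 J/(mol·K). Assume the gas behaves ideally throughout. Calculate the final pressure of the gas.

1270 kPa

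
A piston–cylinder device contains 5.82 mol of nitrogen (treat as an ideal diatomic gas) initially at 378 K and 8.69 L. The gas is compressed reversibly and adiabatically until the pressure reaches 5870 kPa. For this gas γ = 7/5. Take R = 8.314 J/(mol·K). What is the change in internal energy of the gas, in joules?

P₁ = nRT₁/V₁ = 5.82×8.314×378/8.69 = 2100 kPa.
Adiabatic: T₂/T₁ = (P₂/P₁)^((γ−1)/γ) ⇒ T₂ = 378×(2.79)^0.286 = 507 K; V₂ = 4.18 L.
For an ideal gas ΔU = nCvΔT with Cv = (5/2)R = 20.8 J/(mol·K).
ΔU = 5.82×20.8×(507−378) = 15600 J.

15600 J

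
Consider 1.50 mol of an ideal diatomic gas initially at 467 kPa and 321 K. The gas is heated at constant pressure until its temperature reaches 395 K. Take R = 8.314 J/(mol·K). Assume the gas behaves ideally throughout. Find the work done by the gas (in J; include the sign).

923 J

V₁ = nRT₁/P₁ = 1.50×8.314×321/467 = 8.57 L.
Isobaric: P stays 467 kPa; V/T = const ⇒ T₂ = 395 K, V₂ = 10.5 L.
W = PΔV = 467×(10.5−8.57) kPa·L = 923 J.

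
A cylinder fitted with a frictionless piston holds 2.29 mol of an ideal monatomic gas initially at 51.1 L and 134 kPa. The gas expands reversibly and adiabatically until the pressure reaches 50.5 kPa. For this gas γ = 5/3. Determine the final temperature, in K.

T₁ = P₁V₁/(nR) = 134×51.1/(2.29×8.314) = 360 K.
Adiabatic: T₂/T₁ = (P₂/P₁)^((γ−1)/γ) ⇒ T₂ = 360×(0.377)^0.400 = 243 K; V₂ = 91.8 L.

243 K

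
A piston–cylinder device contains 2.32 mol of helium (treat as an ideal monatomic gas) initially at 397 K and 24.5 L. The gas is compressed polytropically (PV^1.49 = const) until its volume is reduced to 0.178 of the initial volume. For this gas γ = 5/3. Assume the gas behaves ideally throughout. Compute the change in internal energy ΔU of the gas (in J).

P₁ = nRT₁/V₁ = 2.32×8.314×397/24.5 = 313 kPa.
Polytropic n=1.49: T₂ = T₁(V₁/V₂)^(n−1) = 397×(5.62)^0.49 = 925 K; P₂ = P₁(V₁/V₂)^n = 4090 kPa.
For an ideal gas ΔU = nCvΔT with Cv = (3/2)R = 12.5 J/(mol·K).
ΔU = 2.32×12.5×(925−397) = 15300 J.

15300 J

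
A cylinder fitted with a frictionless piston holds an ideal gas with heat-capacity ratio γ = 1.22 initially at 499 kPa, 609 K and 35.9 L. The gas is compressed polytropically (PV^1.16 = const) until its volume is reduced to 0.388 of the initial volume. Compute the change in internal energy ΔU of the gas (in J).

n = P₁V₁/(RT₁) = 499×35.9/(8.314×609) = 3.54 mol.
Polytropic n=1.16: T₂ = T₁(V₁/V₂)^(n−1) = 609×(2.58)^0.16 = 709 K; P₂ = P₁(V₁/V₂)^n = 1500 kPa.
For an ideal gas ΔU = nCvΔT with Cv = R/(γ−1) = 37.8 J/(mol·K).
ΔU = 3.54×37.8×(709−609) = 13300 J.

13300 J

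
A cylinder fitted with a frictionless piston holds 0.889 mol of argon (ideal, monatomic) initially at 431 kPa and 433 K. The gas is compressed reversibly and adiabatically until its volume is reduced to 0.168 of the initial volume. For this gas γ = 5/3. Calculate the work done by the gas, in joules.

-11000 J

V₁ = nRT₁/P₁ = 0.889×8.314×433/431 = 7.43 L.
Adiabatic: TV^(γ−1) = const ⇒ T₂ = 433×(5.95)^0.667 = 1420 K; PV^γ = const ⇒ P₂ = 8430 kPa.
ΔU = nCvΔT = 0.889×12.5×(1420−433) = 11000 J.
Q = 0 for an adiabatic process, so W = −ΔU = -11000 J.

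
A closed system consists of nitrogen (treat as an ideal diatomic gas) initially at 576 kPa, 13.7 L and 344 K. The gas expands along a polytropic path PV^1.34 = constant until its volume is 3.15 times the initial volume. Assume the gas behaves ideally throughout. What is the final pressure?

124 kPa

Polytropic n=1.34: T₂ = T₁(V₁/V₂)^(n−1) = 344×(0.317)^0.34 = 233 K; P₂ = P₁(V₁/V₂)^n = 124 kPa.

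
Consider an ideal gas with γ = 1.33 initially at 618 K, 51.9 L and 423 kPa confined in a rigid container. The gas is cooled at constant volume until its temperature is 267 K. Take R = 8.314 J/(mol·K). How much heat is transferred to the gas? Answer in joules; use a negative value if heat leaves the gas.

n = P₁V₁/(RT₁) = 423×51.9/(8.314×618) = 4.27 mol.
Isochoric: V stays 51.9 L; P/T = const ⇒ T₂ = 267 K, P₂ = 183 kPa.
W = 0 (no volume change).
ΔU = nCvΔT = 4.27×25.2×(267−618) = -37800 J.
Q = ΔU = -37800 J.

-37800 J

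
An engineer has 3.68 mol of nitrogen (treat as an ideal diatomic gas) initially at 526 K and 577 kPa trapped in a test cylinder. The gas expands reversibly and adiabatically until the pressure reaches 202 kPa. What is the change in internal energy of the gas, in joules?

V₁ = nRT₁/P₁ = 3.68×8.314×526/577 = 27.9 L.
Adiabatic: T₂/T₁ = (P₂/P₁)^((γ−1)/γ) ⇒ T₂ = 526×(0.350)^0.286 = 390 K; V₂ = 59.0 L.
For an ideal gas ΔU = nCvΔT with Cv = (5/2)R = 20.8 J/(mol·K).
ΔU = 3.68×20.8×(390−526) = -10400 J.

-10400 J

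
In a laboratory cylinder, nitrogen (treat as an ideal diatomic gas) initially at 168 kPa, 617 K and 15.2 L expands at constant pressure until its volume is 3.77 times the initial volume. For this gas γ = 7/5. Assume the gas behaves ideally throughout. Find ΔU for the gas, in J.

n = P₁V₁/(RT₁) = 168×15.2/(8.314×617) = 0.498 mol.
Isobaric: P stays 168 kPa; V/T = const ⇒ T₂ = 2330 K, V₂ = 57.3 L.
For an ideal gas ΔU = nCvΔT with Cv = (5/2)R = 20.8 J/(mol·K).
ΔU = 0.498×20.8×(2330−617) = 17700 J.

17700 J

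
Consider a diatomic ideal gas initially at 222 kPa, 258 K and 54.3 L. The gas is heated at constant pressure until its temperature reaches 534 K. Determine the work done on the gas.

-12900 J

n = P₁V₁/(RT₁) = 222×54.3/(8.314×258) = 5.62 mol.
Isobaric: P stays 222 kPa; V/T = const ⇒ T₂ = 534 K, V₂ = 112 L.
W = PΔV = 222×(112−54.3) kPa·L = 12900 J.
Work done on the gas = −W_by = -12900 J.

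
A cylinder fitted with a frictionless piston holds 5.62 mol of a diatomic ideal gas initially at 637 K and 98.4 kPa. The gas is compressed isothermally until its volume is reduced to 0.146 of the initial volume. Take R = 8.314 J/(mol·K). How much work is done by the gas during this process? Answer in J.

-57300 J

V₁ = nRT₁/P₁ = 5.62×8.314×637/98.4 = 302 L.
Isothermal: T stays 637 K; PV = const ⇒ V₂ = 44.2 L, P₂ = 674 kPa.
W = nRT ln(V₂/V₁) = 5.62×8.314×637×ln(0.146) = -57300 J.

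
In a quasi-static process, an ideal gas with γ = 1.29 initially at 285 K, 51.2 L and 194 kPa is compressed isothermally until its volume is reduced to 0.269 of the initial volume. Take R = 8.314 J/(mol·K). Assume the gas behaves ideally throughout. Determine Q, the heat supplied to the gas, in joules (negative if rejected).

n = P₁V₁/(RT₁) = 194×51.2/(8.314×285) = 4.19 mol.
Isothermal: T stays 285 K; PV = const ⇒ V₂ = 13.8 L, P₂ = 721 kPa.
ΔU = 0 (ideal gas, T constant).
W = nRT ln(V₂/V₁) = 4.19×8.314×285×ln(0.269) = -13000 J.
Q = ΔU + W = -13000 J.

-13000 J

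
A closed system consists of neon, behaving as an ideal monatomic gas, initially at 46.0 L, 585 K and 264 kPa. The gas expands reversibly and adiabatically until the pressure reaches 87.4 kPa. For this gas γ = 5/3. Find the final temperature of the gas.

Adiabatic: T₂/T₁ = (P₂/P₁)^((γ−1)/γ) ⇒ T₂ = 585×(0.331)^0.400 = 376 K; V₂ = 89.3 L.

376 K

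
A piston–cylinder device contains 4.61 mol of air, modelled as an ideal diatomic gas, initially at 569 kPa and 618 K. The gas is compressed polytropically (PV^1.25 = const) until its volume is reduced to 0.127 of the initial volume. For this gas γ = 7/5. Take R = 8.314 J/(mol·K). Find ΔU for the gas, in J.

40000 J

V₁ = nRT₁/P₁ = 4.61×8.314×618/569 = 41.6 L.
Polytropic n=1.25: T₂ = T₁(V₁/V₂)^(n−1) = 618×(7.87)^0.25 = 1040 K; P₂ = P₁(V₁/V₂)^n = 7510 kPa.
For an ideal gas ΔU = nCvΔT with Cv = (5/2)R = 20.8 J/(mol·K).
ΔU = 4.61×20.8×(1040−618) = 40000 J.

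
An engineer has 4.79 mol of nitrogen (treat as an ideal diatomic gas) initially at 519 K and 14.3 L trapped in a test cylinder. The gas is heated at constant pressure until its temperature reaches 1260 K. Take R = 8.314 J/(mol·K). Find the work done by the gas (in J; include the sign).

29500 J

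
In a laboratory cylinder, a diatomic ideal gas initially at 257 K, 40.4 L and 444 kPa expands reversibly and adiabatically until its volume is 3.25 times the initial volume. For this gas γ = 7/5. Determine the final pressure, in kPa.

85.3 kPa

Adiabatic: TV^(γ−1) = const ⇒ T₂ = 257×(0.308)^0.400 = 160 K; PV^γ = const ⇒ P₂ = 85.3 kPa.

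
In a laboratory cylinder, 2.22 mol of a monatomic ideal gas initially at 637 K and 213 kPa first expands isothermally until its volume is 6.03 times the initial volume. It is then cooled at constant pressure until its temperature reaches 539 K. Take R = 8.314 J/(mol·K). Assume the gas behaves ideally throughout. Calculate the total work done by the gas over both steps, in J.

19300 J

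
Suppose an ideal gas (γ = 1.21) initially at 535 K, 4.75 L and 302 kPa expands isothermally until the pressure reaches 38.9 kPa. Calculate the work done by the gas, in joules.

2940 J

n = P₁V₁/(RT₁) = 302×4.75/(8.314×535) = 0.323 mol.
Isothermal: T stays 535 K; PV = const ⇒ V₂ = 36.9 L, P₂ = 38.9 kPa.
W = nRT ln(V₂/V₁) = 0.323×8.314×535×ln(7.76) = 2940 J.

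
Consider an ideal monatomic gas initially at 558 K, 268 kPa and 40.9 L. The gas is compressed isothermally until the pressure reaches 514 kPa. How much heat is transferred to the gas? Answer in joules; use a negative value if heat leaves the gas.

n = P₁V₁/(RT₁) = 268×40.9/(8.314×558) = 2.36 mol.
Isothermal: T stays 558 K; PV = const ⇒ V₂ = 21.3 L, P₂ = 514 kPa.
ΔU = 0 (ideal gas, T constant).
W = nRT ln(V₂/V₁) = 2.36×8.314×558×ln(0.521) = -7140 J.
Q = ΔU + W = -7140 J.

-7140 J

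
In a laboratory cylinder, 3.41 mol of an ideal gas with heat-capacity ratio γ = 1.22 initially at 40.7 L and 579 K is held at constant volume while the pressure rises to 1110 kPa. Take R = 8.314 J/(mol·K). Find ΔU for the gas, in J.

P₁ = nRT₁/V₁ = 3.41×8.314×579/40.7 = 403 kPa.
Isochoric: V stays 40.7 L; P/T = const ⇒ T₂ = 1590 K, P₂ = 1110 kPa.
For an ideal gas ΔU = nCvΔT with Cv = R/(γ−1) = 37.8 J/(mol·K).
ΔU = 3.41×37.8×(1590−579) = 131000 J.

131000 J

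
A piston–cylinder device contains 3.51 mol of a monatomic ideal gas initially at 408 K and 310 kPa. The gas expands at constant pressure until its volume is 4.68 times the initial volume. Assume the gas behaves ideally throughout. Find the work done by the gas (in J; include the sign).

V₁ = nRT₁/P₁ = 3.51×8.314×408/310 = 38.4 L.
Isobaric: P stays 310 kPa; V/T = const ⇒ T₂ = 1910 K, V₂ = 180 L.
W = PΔV = 310×(180−38.4) kPa·L = 43800 J.

43800 J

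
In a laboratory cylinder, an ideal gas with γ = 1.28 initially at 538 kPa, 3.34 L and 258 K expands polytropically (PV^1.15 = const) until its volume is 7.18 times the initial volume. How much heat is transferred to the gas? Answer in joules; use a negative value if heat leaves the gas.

n = P₁V₁/(RT₁) = 538×3.34/(8.314×258) = 0.838 mol.
Polytropic n=1.15: T₂ = T₁(V₁/V₂)^(n−1) = 258×(0.139)^0.15 = 192 K; P₂ = P₁(V₁/V₂)^n = 55.7 kPa.
W = (P₁V₁−P₂V₂)/(n−1) = (538×3.34−55.7×24.0)/0.15 = 3070 J.
ΔU = nCvΔT = 0.838×29.7×(192−258) = -1640 J.
Q = ΔU + W = 1420 J.

1420 J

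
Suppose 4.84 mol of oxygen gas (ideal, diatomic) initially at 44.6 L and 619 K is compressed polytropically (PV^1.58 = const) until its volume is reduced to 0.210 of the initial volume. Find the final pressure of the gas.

P₁ = nRT₁/V₁ = 4.84×8.314×619/44.6 = 558 kPa.
Polytropic n=1.58: T₂ = T₁(V₁/V₂)^(n−1) = 619×(4.76)^0.58 = 1530 K; P₂ = P₁(V₁/V₂)^n = 6580 kPa.

6580 kPa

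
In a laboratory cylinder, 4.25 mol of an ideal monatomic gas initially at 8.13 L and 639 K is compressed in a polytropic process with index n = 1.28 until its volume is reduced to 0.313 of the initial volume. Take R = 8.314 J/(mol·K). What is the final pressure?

12300 kPa

P₁ = nRT₁/V₁ = 4.25×8.314×639/8.13 = 2780 kPa.
Polytropic n=1.28: T₂ = T₁(V₁/V₂)^(n−1) = 639×(3.19)^0.28 = 885 K; P₂ = P₁(V₁/V₂)^n = 12300 kPa.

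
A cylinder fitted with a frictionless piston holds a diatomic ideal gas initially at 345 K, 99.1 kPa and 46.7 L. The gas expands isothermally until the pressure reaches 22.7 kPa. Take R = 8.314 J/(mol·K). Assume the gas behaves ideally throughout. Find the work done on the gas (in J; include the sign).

-6820 J

n = P₁V₁/(RT₁) = 99.1×46.7/(8.314×345) = 1.61 mol.
Isothermal: T stays 345 K; PV = const ⇒ V₂ = 204 L, P₂ = 22.7 kPa.
W = nRT ln(V₂/V₁) = 1.61×8.314×345×ln(4.37) = 6820 J.
Work done on the gas = −W_by = -6820 J.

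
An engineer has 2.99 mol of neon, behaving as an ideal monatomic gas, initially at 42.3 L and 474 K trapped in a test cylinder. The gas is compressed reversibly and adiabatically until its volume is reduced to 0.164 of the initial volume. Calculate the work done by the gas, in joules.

P₁ = nRT₁/V₁ = 2.99×8.314×474/42.3 = 279 kPa.
Adiabatic: TV^(γ−1) = const ⇒ T₂ = 474×(6.10)^0.667 = 1580 K; PV^γ = const ⇒ P₂ = 5670 kPa.
ΔU = nCvΔT = 2.99×12.5×(1580−474) = 41300 J.
Q = 0 for an adiabatic process, so W = −ΔU = -41300 J.

-41300 J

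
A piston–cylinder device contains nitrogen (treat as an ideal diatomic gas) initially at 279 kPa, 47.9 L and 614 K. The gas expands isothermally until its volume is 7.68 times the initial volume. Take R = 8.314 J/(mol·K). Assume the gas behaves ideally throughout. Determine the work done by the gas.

n = P₁V₁/(RT₁) = 279×47.9/(8.314×614) = 2.62 mol.
Isothermal: T stays 614 K; PV = const ⇒ V₂ = 368 L, P₂ = 36.3 kPa.
W = nRT ln(V₂/V₁) = 2.62×8.314×614×ln(7.68) = 27200 J.

27200 J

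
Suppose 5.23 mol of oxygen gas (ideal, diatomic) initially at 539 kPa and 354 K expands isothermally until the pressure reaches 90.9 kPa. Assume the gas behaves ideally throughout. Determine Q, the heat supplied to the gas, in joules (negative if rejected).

27400 J

V₁ = nRT₁/P₁ = 5.23×8.314×354/539 = 28.6 L.
Isothermal: T stays 354 K; PV = const ⇒ V₂ = 169 L, P₂ = 90.9 kPa.
ΔU = 0 (ideal gas, T constant).
W = nRT ln(V₂/V₁) = 5.23×8.314×354×ln(5.93) = 27400 J.
Q = ΔU + W = 27400 J.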